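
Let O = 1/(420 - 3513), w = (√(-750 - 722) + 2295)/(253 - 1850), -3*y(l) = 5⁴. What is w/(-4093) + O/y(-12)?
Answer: 1485377146/4211970719375 + 8*I*√23/6536521 ≈ 0.00035266 + 5.8696e-6*I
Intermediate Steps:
y(l) = -625/3 (y(l) = -⅓*5⁴ = -⅓*625 = -625/3)
w = -2295/1597 - 8*I*√23/1597 (w = (√(-1472) + 2295)/(-1597) = (8*I*√23 + 2295)*(-1/1597) = (2295 + 8*I*√23)*(-1/1597) = -2295/1597 - 8*I*√23/1597 ≈ -1.4371 - 0.024024*I)
O = -1/3093 (O = 1/(-3093) = -1/3093 ≈ -0.00032331)
w/(-4093) + O/y(-12) = (-2295/1597 - 8*I*√23/1597)/(-4093) - 1/(3093*(-625/3)) = (-2295/1597 - 8*I*√23/1597)*(-1/4093) - 1/3093*(-3/625) = (2295/6536521 + 8*I*√23/6536521) + 1/644375 = 1485377146/4211970719375 + 8*I*√23/6536521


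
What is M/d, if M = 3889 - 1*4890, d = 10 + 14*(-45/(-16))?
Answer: -8008/395 ≈ -20.273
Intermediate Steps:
d = 395/8 (d = 10 + 14*(-45*(-1/16)) = 10 + 14*(45/16) = 10 + 315/8 = 395/8 ≈ 49.375)
M = -1001 (M = 3889 - 4890 = -1001)
M/d = -1001/395/8 = -1001*8/395 = -8008/395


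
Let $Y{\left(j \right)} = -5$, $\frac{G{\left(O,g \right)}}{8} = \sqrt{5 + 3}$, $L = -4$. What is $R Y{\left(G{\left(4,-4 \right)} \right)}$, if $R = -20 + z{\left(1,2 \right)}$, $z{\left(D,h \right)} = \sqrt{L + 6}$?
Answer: $100 - 5 \sqrt{2} \approx 92.929$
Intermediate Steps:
$G{\left(O,g \right)} = 16 \sqrt{2}$ ($G{\left(O,g \right)} = 8 \sqrt{5 + 3} = 8 \sqrt{8} = 8 \cdot 2 \sqrt{2} = 16 \sqrt{2}$)
$z{\left(D,h \right)} = \sqrt{2}$ ($z{\left(D,h \right)} = \sqrt{-4 + 6} = \sqrt{2}$)
$R = -20 + \sqrt{2} \approx -18.586$
$R Y{\left(G{\left(4,-4 \right)} \right)} = \left(-20 + \sqrt{2}\right) \left(-5\right) = 100 - 5 \sqrt{2}$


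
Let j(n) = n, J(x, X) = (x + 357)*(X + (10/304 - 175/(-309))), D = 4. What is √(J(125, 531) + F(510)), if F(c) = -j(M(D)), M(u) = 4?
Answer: √35327162831127/11742 ≈ 506.19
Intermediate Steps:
J(x, X) = (357 + x)*(28145/46968 + X) (J(x, X) = (357 + x)*(X + (10*(1/304) - 175*(-1/309))) = (357 + x)*(X + (5/152 + 175/309)) = (357 + x)*(X + 28145/46968) = (357 + x)*(28145/46968 + X))
F(c) = -4 (F(c) = -1*4 = -4)
√(J(125, 531) + F(510)) = √((3349255/15656 + 357*531 + (28145/46968)*125 + 531*125) - 4) = √((3349255/15656 + 189567 + 3518125/46968 + 66375) - 4) = √(6017324873/23484 - 4) = √(6017230937/23484) = √35327162831127/11742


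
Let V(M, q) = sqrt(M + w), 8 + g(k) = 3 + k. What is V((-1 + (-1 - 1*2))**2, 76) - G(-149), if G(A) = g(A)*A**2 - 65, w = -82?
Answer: 3419019 + I*sqrt(66) ≈ 3.419e+6 + 8.124*I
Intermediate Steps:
g(k) = -5 + k (g(k) = -8 + (3 + k) = -5 + k)
V(M, q) = sqrt(-82 + M) (V(M, q) = sqrt(M - 82) = sqrt(-82 + M))
G(A) = -65 + A**2*(-5 + A) (G(A) = (-5 + A)*A**2 - 65 = A**2*(-5 + A) - 65 = -65 + A**2*(-5 + A))
V((-1 + (-1 - 1*2))**2, 76) - G(-149) = sqrt(-82 + (-1 + (-1 - 1*2))**2) - (-65 + (-149)**2*(-5 - 149)) = sqrt(-82 + (-1 + (-1 - 2))**2) - (-65 + 22201*(-154)) = sqrt(-82 + (-1 - 3)**2) - (-65 - 3418954) = sqrt(-82 + (-4)**2) - 1*(-3419019) = sqrt(-82 + 16) + 3419019 = sqrt(-66) + 3419019 = I*sqrt(66) + 3419019 = 3419019 + I*sqrt(66)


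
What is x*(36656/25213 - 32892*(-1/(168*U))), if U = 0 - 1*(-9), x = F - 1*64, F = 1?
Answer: -73727489/50426 ≈ -1462.1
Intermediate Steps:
x = -63 (x = 1 - 1*64 = 1 - 64 = -63)
U = 9 (U = 0 + 9 = 9)
x*(36656/25213 - 32892*(-1/(168*U))) = -63*(36656/25213 - 32892/((6*(-28))*9)) = -63*(36656*(1/25213) - 32892/((-168*9))) = -63*(36656/25213 - 32892/(-1512)) = -63*(36656/25213 - 32892*(-1/1512)) = -63*(36656/25213 + 2741/126) = -63*73727489/3176838 = -73727489/50426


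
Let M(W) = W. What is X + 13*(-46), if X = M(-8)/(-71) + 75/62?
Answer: -2626575/4402 ≈ -596.68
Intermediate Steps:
X = 5821/4402 (X = -8/(-71) + 75/62 = -8*(-1/71) + 75*(1/62) = 8/71 + 75/62 = 5821/4402 ≈ 1.3224)
X + 13*(-46) = 5821/4402 + 13*(-46) = 5821/4402 - 598 = -2626575/4402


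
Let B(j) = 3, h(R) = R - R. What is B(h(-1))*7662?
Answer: 22986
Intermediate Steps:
h(R) = 0
B(h(-1))*7662 = 3*7662 = 22986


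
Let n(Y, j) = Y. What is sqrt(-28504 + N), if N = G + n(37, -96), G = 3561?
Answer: I*sqrt(24906) ≈ 157.82*I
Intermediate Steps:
N = 3598 (N = 3561 + 37 = 3598)
sqrt(-28504 + N) = sqrt(-28504 + 3598) = sqrt(-24906) = I*sqrt(24906)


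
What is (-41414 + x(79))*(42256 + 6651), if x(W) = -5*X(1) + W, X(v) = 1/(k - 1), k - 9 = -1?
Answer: -14151240450/7 ≈ -2.0216e+9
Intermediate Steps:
k = 8 (k = 9 - 1 = 8)
X(v) = ⅐ (X(v) = 1/(8 - 1) = 1/7 = ⅐)
x(W) = -5/7 + W (x(W) = -5*⅐ + W = -5/7 + W)
(-41414 + x(79))*(42256 + 6651) = (-41414 + (-5/7 + 79))*(42256 + 6651) = (-41414 + 548/7)*48907 = -289350/7*48907 = -14151240450/7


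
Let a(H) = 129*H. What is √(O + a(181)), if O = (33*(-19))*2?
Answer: 3*√2455 ≈ 148.64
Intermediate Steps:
O = -1254 (O = -627*2 = -1254)
√(O + a(181)) = √(-1254 + 129*181) = √(-1254 + 23349) = √22095 = 3*√2455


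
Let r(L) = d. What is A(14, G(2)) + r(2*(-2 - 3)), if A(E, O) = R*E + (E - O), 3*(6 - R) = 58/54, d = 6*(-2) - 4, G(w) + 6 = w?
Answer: 6560/81 ≈ 80.988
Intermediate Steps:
G(w) = -6 + w
d = -16 (d = -12 - 4 = -16)
r(L) = -16
R = 457/81 (R = 6 - 58/(3*54) = 6 - 1/3*29/27 = 6 - 29/81 = 457/81 ≈ 5.6420)
A(E, O) = -O + 538*E/81 (A(E, O) = 457*E/81 + (E - O) = -O + 538*E/81)
A(14, G(2)) + r(2*(-2 - 3)) = (-(-6 + 2) + (538/81)*14) - 16 = (-1*(-4) + 7532/81) - 16 = (4 + 7532/81) - 16 = 7856/81 - 16 = 6560/81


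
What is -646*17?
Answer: -10982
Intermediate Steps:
-646*17 = -1*10982 = -10982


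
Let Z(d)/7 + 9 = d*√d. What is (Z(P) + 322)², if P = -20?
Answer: -324919 - 145040*I*√5 ≈ -3.2492e+5 - 3.2432e+5*I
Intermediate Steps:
Z(d) = -63 + 7*d^(3/2) (Z(d) = -63 + 7*(d*√d) = -63 + 7*d^(3/2))
(Z(P) + 322)² = ((-63 + 7*(-20)^(3/2)) + 322)² = ((-63 + 7*(-40*I*√5)) + 322)² = ((-63 - 280*I*√5) + 322)² = (259 - 280*I*√5)²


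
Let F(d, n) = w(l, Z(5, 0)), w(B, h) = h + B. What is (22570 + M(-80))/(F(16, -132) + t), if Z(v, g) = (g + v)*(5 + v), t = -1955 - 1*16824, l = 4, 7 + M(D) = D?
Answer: -22483/18725 ≈ -1.2007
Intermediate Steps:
M(D) = -7 + D
t = -18779 (t = -1955 - 16824 = -18779)
Z(v, g) = (5 + v)*(g + v)
w(B, h) = B + h
F(d, n) = 54 (F(d, n) = 4 + (5² + 5*0 + 5*5 + 0*5) = 4 + (25 + 0 + 25 + 0) = 4 + 50 = 54)
(22570 + M(-80))/(F(16, -132) + t) = (22570 + (-7 - 80))/(54 - 18779) = (22570 - 87)/(-18725) = 22483*(-1/18725) = -22483/18725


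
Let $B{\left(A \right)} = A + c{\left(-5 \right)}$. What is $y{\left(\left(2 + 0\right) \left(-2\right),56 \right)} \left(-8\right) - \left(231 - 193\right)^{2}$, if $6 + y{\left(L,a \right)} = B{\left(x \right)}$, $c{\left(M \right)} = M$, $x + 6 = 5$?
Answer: $-1348$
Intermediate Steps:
$x = -1$ ($x = -6 + 5 = -1$)
$B{\left(A \right)} = -5 + A$ ($B{\left(A \right)} = A - 5 = -5 + A$)
$y{\left(L,a \right)} = -12$ ($y{\left(L,a \right)} = -6 - 6 = -12$)
$y{\left(\left(2 + 0\right) \left(-2\right),56 \right)} \left(-8\right) - \left(231 - 193\right)^{2} = \left(-12\right) \left(-8\right) - \left(231 - 193\right)^{2} = 96 - 38^{2} = 96 - 1444 = -1348$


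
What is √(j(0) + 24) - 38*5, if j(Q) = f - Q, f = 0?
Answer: -190 + 2*√6 ≈ -185.10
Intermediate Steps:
j(Q) = -Q (j(Q) = 0 - Q = -Q)
√(j(0) + 24) - 38*5 = √(-1*0 + 24) - 38*5 = √(0 + 24) - 190 = √24 - 190 = 2*√6 - 190 = -190 + 2*√6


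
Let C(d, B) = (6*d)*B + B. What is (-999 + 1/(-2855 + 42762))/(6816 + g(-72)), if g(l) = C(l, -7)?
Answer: -39867092/392405531 ≈ -0.10160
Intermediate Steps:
C(d, B) = B + 6*B*d (C(d, B) = 6*B*d + B = B + 6*B*d)
g(l) = -7 - 42*l (g(l) = -7*(1 + 6*l) = -7 - 42*l)
(-999 + 1/(-2855 + 42762))/(6816 + g(-72)) = (-999 + 1/(-2855 + 42762))/(6816 + (-7 - 42*(-72))) = (-999 + 1/39907)/(6816 + (-7 + 3024)) = (-999 + 1/39907)/(6816 + 3017) = -39867092/39907/9833 = -39867092/39907*1/9833 = -39867092/392405531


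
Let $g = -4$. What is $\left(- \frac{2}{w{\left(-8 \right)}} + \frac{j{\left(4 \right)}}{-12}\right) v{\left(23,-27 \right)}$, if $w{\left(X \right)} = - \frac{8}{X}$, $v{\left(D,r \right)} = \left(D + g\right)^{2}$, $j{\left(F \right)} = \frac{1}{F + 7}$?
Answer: $- \frac{95665}{132} \approx -724.73$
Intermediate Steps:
$j{\left(F \right)} = \frac{1}{7 + F}$
$v{\left(D,r \right)} = \left(-4 + D\right)^{2}$ ($v{\left(D,r \right)} = \left(D - 4\right)^{2} = \left(-4 + D\right)^{2}$)
$\left(- \frac{2}{w{\left(-8 \right)}} + \frac{j{\left(4 \right)}}{-12}\right) v{\left(23,-27 \right)} = \left(- \frac{2}{\left(-8\right) \frac{1}{-8}} + \frac{1}{\left(7 + 4\right) \left(-12\right)}\right) \left(-4 + 23\right)^{2} = \left(- \frac{2}{\left(-8\right) \left(- \frac{1}{8}\right)} + \frac{1}{11} \left(- \frac{1}{12}\right)\right) 19^{2} = \left(- \frac{2}{1} + \frac{1}{11} \left(- \frac{1}{12}\right)\right) 361 = \left(\left(-2\right) 1 - \frac{1}{132}\right) 361 = \left(-2 - \frac{1}{132}\right) 361 = \left(- \frac{265}{132}\right) 361 = - \frac{95665}{132}$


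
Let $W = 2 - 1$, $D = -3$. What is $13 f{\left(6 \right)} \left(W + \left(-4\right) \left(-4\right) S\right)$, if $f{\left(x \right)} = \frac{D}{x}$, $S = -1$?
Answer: $\frac{195}{2} \approx 97.5$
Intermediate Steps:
$W = 1$
$f{\left(x \right)} = - \frac{3}{x}$
$13 f{\left(6 \right)} \left(W + \left(-4\right) \left(-4\right) S\right) = 13 \left(- \frac{3}{6}\right) \left(1 + \left(-4\right) \left(-4\right) \left(-1\right)\right) = 13 \left(\left(-3\right) \frac{1}{6}\right) \left(1 + 16 \left(-1\right)\right) = 13 \left(- \frac{1}{2}\right) \left(1 - 16\right) = \left(- \frac{13}{2}\right) \left(-15\right) = \frac{195}{2}$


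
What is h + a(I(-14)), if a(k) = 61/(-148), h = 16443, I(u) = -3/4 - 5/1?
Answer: 2433503/148 ≈ 16443.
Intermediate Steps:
I(u) = -23/4 (I(u) = -3*1/4 - 5*1 = -3/4 - 5 = -23/4)
a(k) = -61/148 (a(k) = 61*(-1/148) = -61/148)
h + a(I(-14)) = 16443 - 61/148 = 2433503/148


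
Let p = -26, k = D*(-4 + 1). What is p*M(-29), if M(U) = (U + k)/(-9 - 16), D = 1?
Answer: -832/25 ≈ -33.280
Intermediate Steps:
k = -3 (k = 1*(-4 + 1) = 1*(-3) = -3)
M(U) = 3/25 - U/25 (M(U) = (U - 3)/(-9 - 16) = (-3 + U)/(-25) = (-3 + U)*(-1/25) = 3/25 - U/25)
p*M(-29) = -26*(3/25 - 1/25*(-29)) = -26*(3/25 + 29/25) = -26*32/25 = -832/25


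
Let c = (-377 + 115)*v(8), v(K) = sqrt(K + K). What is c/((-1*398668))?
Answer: 262/99667 ≈ 0.0026288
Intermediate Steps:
v(K) = sqrt(2)*sqrt(K) (v(K) = sqrt(2*K) = sqrt(2)*sqrt(K))
c = -1048 (c = (-377 + 115)*(sqrt(2)*sqrt(8)) = -262*sqrt(2)*2*sqrt(2) = -262*4 = -1048)
c/((-1*398668)) = -1048/((-1*398668)) = -1048/(-398668) = -1048*(-1/398668) = 262/99667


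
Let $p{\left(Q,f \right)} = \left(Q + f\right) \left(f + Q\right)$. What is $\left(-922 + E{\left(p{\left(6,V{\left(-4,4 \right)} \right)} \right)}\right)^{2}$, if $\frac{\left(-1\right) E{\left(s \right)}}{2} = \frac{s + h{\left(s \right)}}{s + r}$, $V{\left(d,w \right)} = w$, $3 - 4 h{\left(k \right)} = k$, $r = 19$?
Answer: $\frac{48285228121}{56644} \approx 8.5243 \cdot 10^{5}$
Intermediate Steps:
$h{\left(k \right)} = \frac{3}{4} - \frac{k}{4}$
$p{\left(Q,f \right)} = \left(Q + f\right)^{2}$ ($p{\left(Q,f \right)} = \left(Q + f\right) \left(Q + f\right) = \left(Q + f\right)^{2}$)
$E{\left(s \right)} = - \frac{2 \left(\frac{3}{4} + \frac{3 s}{4}\right)}{19 + s}$ ($E{\left(s \right)} = - 2 \frac{s - \left(- \frac{3}{4} + \frac{s}{4}\right)}{s + 19} = - 2 \frac{\frac{3}{4} + \frac{3 s}{4}}{19 + s} = - \frac{2 \left(\frac{3}{4} + \frac{3 s}{4}\right)}{19 + s}$)
$\left(-922 + E{\left(p{\left(6,V{\left(-4,4 \right)} \right)} \right)}\right)^{2} = \left(-922 + \frac{3 \left(-1 - \left(6 + 4\right)^{2}\right)}{2 \left(19 + \left(6 + 4\right)^{2}\right)}\right)^{2} = \left(-922 + \frac{3 \left(-1 - 10^{2}\right)}{2 \left(19 + 10^{2}\right)}\right)^{2} = \left(-922 + \frac{3 \left(-1 - 100\right)}{2 \left(19 + 100\right)}\right)^{2} = \left(-922 + \frac{3 \left(-1 - 100\right)}{2 \cdot 119}\right)^{2} = \left(-922 + \frac{3}{2} \cdot \frac{1}{119} \left(-101\right)\right)^{2} = \left(-922 - \frac{303}{238}\right)^{2} = \left(- \frac{219739}{238}\right)^{2} = \frac{48285228121}{56644}$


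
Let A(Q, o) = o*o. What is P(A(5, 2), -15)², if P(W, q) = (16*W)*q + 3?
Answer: 915849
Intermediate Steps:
A(Q, o) = o²
P(W, q) = 3 + 16*W*q (P(W, q) = 16*W*q + 3 = 3 + 16*W*q)
P(A(5, 2), -15)² = (3 + 16*2²*(-15))² = (3 + 16*4*(-15))² = (3 - 960)² = (-957)² = 915849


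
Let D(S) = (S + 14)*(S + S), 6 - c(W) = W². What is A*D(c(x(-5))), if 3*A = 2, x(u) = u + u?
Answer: 30080/3 ≈ 10027.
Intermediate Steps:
x(u) = 2*u
A = ⅔ (A = (⅓)*2 = ⅔ ≈ 0.66667)
c(W) = 6 - W²
D(S) = 2*S*(14 + S) (D(S) = (14 + S)*(2*S) = 2*S*(14 + S))
A*D(c(x(-5))) = 2*(2*(6 - (2*(-5))²)*(14 + (6 - (2*(-5))²)))/3 = 2*(2*(6 - 1*(-10)²)*(14 + (6 - 1*(-10)²)))/3 = 2*(2*(6 - 1*100)*(14 + (6 - 1*100)))/3 = 2*(2*(6 - 100)*(14 + (6 - 100)))/3 = 2*(2*(-94)*(14 - 94))/3 = 2*(2*(-94)*(-80))/3 = (⅔)*15040 = 30080/3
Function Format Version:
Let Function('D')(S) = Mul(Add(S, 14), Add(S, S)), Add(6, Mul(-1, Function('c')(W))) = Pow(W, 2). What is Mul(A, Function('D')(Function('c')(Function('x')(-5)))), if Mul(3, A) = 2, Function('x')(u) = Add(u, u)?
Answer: Rational(30080, 3) ≈ 10027.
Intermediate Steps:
Function('x')(u) = Mul(2, u)
A = Rational(2, 3) (A = Mul(Rational(1, 3), 2) = Rational(2, 3) ≈ 0.66667)
Function('c')(W) = Add(6, Mul(-1, Pow(W, 2)))
Function('D')(S) = Mul(2, S, Add(14, S)) (Function('D')(S) = Mul(Add(14, S), Mul(2, S)) = Mul(2, S, Add(14, S)))
Mul(A, Function('D')(Function('c')(Function('x')(-5)))) = Mul(Rational(2, 3), Mul(2, Add(6, Mul(-1, Pow(Mul(2, -5), 2))), Add(14, Add(6, Mul(-1, Pow(Mul(2, -5), 2)))))) = Mul(Rational(2, 3), Mul(2, Add(6, Mul(-1, Pow(-10, 2))), Add(14, Add(6, Mul(-1, Pow(-10, 2)))))) = Mul(Rational(2, 3), Mul(2, Add(6, Mul(-1, 100)), Add(14, Add(6, Mul(-1, 100))))) = Mul(Rational(2, 3), Mul(2, Add(6, -100), Add(14, Add(6, -100)))) = Mul(Rational(2, 3), Mul(2, -94, Add(14, -94))) = Mul(Rational(2, 3), Mul(2, -94, -80)) = Mul(Rational(2, 3), 15040) = Rational(30080, 3)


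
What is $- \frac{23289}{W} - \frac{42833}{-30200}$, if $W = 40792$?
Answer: $\frac{32622373}{38497450} \approx 0.84739$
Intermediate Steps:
$- \frac{23289}{W} - \frac{42833}{-30200} = - \frac{23289}{40792} - \frac{42833}{-30200} = \left(-23289\right) \frac{1}{40792} - - \frac{42833}{30200} = - \frac{23289}{40792} + \frac{42833}{30200} = \frac{32622373}{38497450}$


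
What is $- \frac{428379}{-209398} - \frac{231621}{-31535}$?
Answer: $\frac{8858557989}{943337990} \approx 9.3907$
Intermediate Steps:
$- \frac{428379}{-209398} - \frac{231621}{-31535} = \left(-428379\right) \left(- \frac{1}{209398}\right) - - \frac{231621}{31535} = \frac{61197}{29914} + \frac{231621}{31535} = \frac{8858557989}{943337990}$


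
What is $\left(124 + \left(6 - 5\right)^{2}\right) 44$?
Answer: $5500$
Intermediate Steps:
$\left(124 + \left(6 - 5\right)^{2}\right) 44 = \left(124 + 1^{2}\right) 44 = \left(124 + 1\right) 44 = 125 \cdot 44 = 5500$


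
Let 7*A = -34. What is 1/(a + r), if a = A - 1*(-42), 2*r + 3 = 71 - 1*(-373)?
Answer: 14/3607 ≈ 0.0038813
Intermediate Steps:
A = -34/7 (A = (⅐)*(-34) = -34/7 ≈ -4.8571)
r = 441/2 (r = -3/2 + (71 - 1*(-373))/2 = -3/2 + (71 + 373)/2 = -3/2 + (½)*444 = -3/2 + 222 = 441/2 ≈ 220.50)
a = 260/7 (a = -34/7 - 1*(-42) = -34/7 + 42 = 260/7 ≈ 37.143)
1/(a + r) = 1/(260/7 + 441/2) = 1/(3607/14) = 14/3607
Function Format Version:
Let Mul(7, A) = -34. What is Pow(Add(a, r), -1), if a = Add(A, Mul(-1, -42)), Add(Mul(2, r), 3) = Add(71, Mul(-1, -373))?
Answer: Rational(14, 3607) ≈ 0.0038813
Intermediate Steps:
A = Rational(-34, 7) (A = Mul(Rational(1, 7), -34) = Rational(-34, 7) ≈ -4.8571)
r = Rational(441, 2) (r = Add(Rational(-3, 2), Mul(Rational(1, 2), Add(71, Mul(-1, -373)))) = Add(Rational(-3, 2), Mul(Rational(1, 2), Add(71, 373))) = Add(Rational(-3, 2), Mul(Rational(1, 2), 444)) = Add(Rational(-3, 2), 222) = Rational(441, 2) ≈ 220.50)
a = Rational(260, 7) (a = Add(Rational(-34, 7), Mul(-1, -42)) = Add(Rational(-34, 7), 42) = Rational(260, 7) ≈ 37.143)
Pow(Add(a, r), -1) = Pow(Add(Rational(260, 7), Rational(441, 2)), -1) = Pow(Rational(3607, 14), -1) = Rational(14, 3607)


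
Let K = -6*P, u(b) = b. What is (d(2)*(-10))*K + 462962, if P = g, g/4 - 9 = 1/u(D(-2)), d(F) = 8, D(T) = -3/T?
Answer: 481522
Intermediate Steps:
g = 116/3 (g = 36 + 4/((-3/(-2))) = 36 + 4/((-3*(-½))) = 36 + 4/(3/2) = 36 + 4*(⅔) = 36 + 8/3 = 116/3 ≈ 38.667)
P = 116/3 ≈ 38.667
K = -232 (K = -6*116/3 = -232)
(d(2)*(-10))*K + 462962 = (8*(-10))*(-232) + 462962 = -80*(-232) + 462962 = 18560 + 462962 = 481522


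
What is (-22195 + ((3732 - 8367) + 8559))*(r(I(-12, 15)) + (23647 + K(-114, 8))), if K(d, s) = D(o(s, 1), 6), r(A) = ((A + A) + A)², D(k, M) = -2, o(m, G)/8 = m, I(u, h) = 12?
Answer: -455697011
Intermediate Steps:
o(m, G) = 8*m
r(A) = 9*A² (r(A) = (2*A + A)² = (3*A)² = 9*A²)
K(d, s) = -2
(-22195 + ((3732 - 8367) + 8559))*(r(I(-12, 15)) + (23647 + K(-114, 8))) = (-22195 + ((3732 - 8367) + 8559))*(9*12² + (23647 - 2)) = (-22195 + (-4635 + 8559))*(9*144 + 23645) = (-22195 + 3924)*(1296 + 23645) = -18271*24941 = -455697011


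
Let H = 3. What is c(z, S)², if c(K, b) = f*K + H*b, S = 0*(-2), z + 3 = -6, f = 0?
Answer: 0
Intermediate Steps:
z = -9 (z = -3 - 6 = -9)
S = 0
c(K, b) = 3*b (c(K, b) = 0*K + 3*b = 0 + 3*b = 3*b)
c(z, S)² = (3*0)² = 0² = 0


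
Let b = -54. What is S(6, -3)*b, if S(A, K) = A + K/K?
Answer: -378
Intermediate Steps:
S(A, K) = 1 + A (S(A, K) = A + 1 = 1 + A)
S(6, -3)*b = (1 + 6)*(-54) = 7*(-54) = -378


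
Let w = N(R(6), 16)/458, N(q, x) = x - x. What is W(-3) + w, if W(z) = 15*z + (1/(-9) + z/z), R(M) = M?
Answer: -397/9 ≈ -44.111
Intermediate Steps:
N(q, x) = 0
w = 0 (w = 0/458 = 0*(1/458) = 0)
W(z) = 8/9 + 15*z (W(z) = 15*z + (1*(-⅑) + 1) = 15*z + (-⅑ + 1) = 15*z + 8/9 = 8/9 + 15*z)
W(-3) + w = (8/9 + 15*(-3)) + 0 = (8/9 - 45) + 0 = -397/9 + 0 = -397/9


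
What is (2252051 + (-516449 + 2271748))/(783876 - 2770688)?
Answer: -2003675/993406 ≈ -2.0170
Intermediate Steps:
(2252051 + (-516449 + 2271748))/(783876 - 2770688) = (2252051 + 1755299)/(-1986812) = 4007350*(-1/1986812) = -2003675/993406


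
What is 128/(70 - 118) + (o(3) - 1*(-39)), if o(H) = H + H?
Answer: 127/3 ≈ 42.333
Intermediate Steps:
o(H) = 2*H
128/(70 - 118) + (o(3) - 1*(-39)) = 128/(70 - 118) + (2*3 - 1*(-39)) = 128/(-48) + (6 + 39) = 128*(-1/48) + 45 = -8/3 + 45 = 127/3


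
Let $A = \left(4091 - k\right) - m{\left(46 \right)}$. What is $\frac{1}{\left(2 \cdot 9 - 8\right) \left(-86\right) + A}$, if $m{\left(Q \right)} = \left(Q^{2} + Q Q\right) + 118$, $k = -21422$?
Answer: $\frac{1}{20303} \approx 4.9254 \cdot 10^{-5}$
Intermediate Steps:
$m{\left(Q \right)} = 118 + 2 Q^{2}$ ($m{\left(Q \right)} = \left(Q^{2} + Q^{2}\right) + 118 = 2 Q^{2} + 118 = 118 + 2 Q^{2}$)
$A = 21163$ ($A = \left(4091 - -21422\right) - \left(118 + 2 \cdot 46^{2}\right) = \left(4091 + 21422\right) - \left(118 + 2 \cdot 2116\right) = 25513 - \left(118 + 4232\right) = 25513 - 4350 = 21163$)
$\frac{1}{\left(2 \cdot 9 - 8\right) \left(-86\right) + A} = \frac{1}{\left(2 \cdot 9 - 8\right) \left(-86\right) + 21163} = \frac{1}{\left(18 - 8\right) \left(-86\right) + 21163} = \frac{1}{10 \left(-86\right) + 21163} = \frac{1}{-860 + 21163} = \frac{1}{20303}$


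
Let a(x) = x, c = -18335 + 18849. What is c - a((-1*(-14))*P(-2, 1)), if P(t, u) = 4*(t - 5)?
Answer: 906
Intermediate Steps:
P(t, u) = -20 + 4*t (P(t, u) = 4*(-5 + t) = -20 + 4*t)
c = 514
c - a((-1*(-14))*P(-2, 1)) = 514 - (-1*(-14))*(-20 + 4*(-2)) = 514 - 14*(-20 - 8) = 514 - 14*(-28) = 514 - 1*(-392) = 514 + 392 = 906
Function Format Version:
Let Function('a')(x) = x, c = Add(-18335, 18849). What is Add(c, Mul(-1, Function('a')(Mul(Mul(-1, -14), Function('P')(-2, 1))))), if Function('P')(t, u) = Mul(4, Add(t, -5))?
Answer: 906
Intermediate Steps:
Function('P')(t, u) = Add(-20, Mul(4, t)) (Function('P')(t, u) = Mul(4, Add(-5, t)) = Add(-20, Mul(4, t)))
c = 514
Add(c, Mul(-1, Function('a')(Mul(Mul(-1, -14), Function('P')(-2, 1))))) = Add(514, Mul(-1, Mul(Mul(-1, -14), Add(-20, Mul(4, -2))))) = Add(514, Mul(-1, Mul(14, Add(-20, -8)))) = Add(514, Mul(-1, Mul(14, -28))) = Add(514, Mul(-1, -392)) = Add(514, 392) = 906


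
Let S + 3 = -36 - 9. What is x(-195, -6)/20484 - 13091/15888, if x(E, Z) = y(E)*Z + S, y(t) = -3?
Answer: -7462019/9040272 ≈ -0.82542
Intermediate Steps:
S = -48 (S = -3 + (-36 - 9) = -3 - 45 = -48)
x(E, Z) = -48 - 3*Z (x(E, Z) = -3*Z - 48 = -48 - 3*Z)
x(-195, -6)/20484 - 13091/15888 = (-48 - 3*(-6))/20484 - 13091/15888 = (-48 + 18)*(1/20484) - 13091*1/15888 = -30*1/20484 - 13091/15888 = -5/3414 - 13091/15888 = -7462019/9040272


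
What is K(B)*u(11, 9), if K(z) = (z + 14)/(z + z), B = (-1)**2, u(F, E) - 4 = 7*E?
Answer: 1005/2 ≈ 502.50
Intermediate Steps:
u(F, E) = 4 + 7*E
B = 1
K(z) = (14 + z)/(2*z) (K(z) = (14 + z)/((2*z)) = (14 + z)*(1/(2*z)) = (14 + z)/(2*z))
K(B)*u(11, 9) = ((1/2)*(14 + 1)/1)*(4 + 7*9) = ((1/2)*1*15)*(4 + 63) = (15/2)*67 = 1005/2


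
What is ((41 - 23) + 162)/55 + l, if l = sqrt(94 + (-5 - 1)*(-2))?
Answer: 36/11 + sqrt(106) ≈ 13.568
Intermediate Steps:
l = sqrt(106) (l = sqrt(94 - 6*(-2)) = sqrt(94 + 12) = sqrt(106) ≈ 10.296)
((41 - 23) + 162)/55 + l = ((41 - 23) + 162)/55 + sqrt(106) = (18 + 162)*(1/55) + sqrt(106) = 180*(1/55) + sqrt(106) = 36/11 + sqrt(106)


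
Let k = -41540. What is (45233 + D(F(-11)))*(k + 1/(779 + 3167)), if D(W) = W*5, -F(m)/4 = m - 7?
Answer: -7473460440527/3946 ≈ -1.8939e+9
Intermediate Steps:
F(m) = 28 - 4*m (F(m) = -4*(m - 7) = -4*(-7 + m) = 28 - 4*m)
D(W) = 5*W
(45233 + D(F(-11)))*(k + 1/(779 + 3167)) = (45233 + 5*(28 - 4*(-11)))*(-41540 + 1/(779 + 3167)) = (45233 + 5*(28 + 44))*(-41540 + 1/3946) = (45233 + 5*72)*(-41540 + 1/3946) = (45233 + 360)*(-163916839/3946) = 45593*(-163916839/3946) = -7473460440527/3946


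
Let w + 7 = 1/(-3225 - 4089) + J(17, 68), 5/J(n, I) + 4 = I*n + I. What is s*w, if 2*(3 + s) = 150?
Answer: -37455726/74359 ≈ -503.71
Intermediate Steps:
s = 72 (s = -3 + (½)*150 = -3 + 75 = 72)
J(n, I) = 5/(-4 + I + I*n) (J(n, I) = 5/(-4 + (I*n + I)) = 5/(-4 + (I + I*n)) = 5/(-4 + I + I*n))
w = -6242621/892308 (w = -7 + (1/(-3225 - 4089) + 5/(-4 + 68 + 68*17)) = -7 + (1/(-7314) + 5/(-4 + 68 + 1156)) = -7 + (-1/7314 + 5/1220) = -7 + (-1/7314 + 5*(1/1220)) = -7 + (-1/7314 + 1/244) = -7 + 3535/892308 = -6242621/892308 ≈ -6.9960)
s*w = 72*(-6242621/892308) = -37455726/74359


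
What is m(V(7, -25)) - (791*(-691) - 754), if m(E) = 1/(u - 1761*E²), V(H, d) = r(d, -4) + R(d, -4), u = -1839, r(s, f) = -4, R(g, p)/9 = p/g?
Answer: 4577051170760/8362431 ≈ 5.4734e+5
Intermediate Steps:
R(g, p) = 9*p/g (R(g, p) = 9*(p/g) = 9*p/g)
V(H, d) = -4 - 36/d (V(H, d) = -4 + 9*(-4)/d = -4 - 36/d)
m(E) = 1/(-1839 - 1761*E²)
m(V(7, -25)) - (791*(-691) - 754) = -1/(1839 + 1761*(-4 - 36/(-25))²) - (791*(-691) - 754) = -1/(1839 + 1761*(-4 - 36*(-1/25))²) - (-546581 - 754) = -1/(1839 + 1761*(-4 + 36/25)²) - 1*(-547335) = -1/(1839 + 1761*(-64/25)²) + 547335 = -1/(1839 + 1761*(4096/625)) + 547335 = -1/(1839 + 7213056/625) + 547335 = -1/8362431/625 + 547335 = -1*625/8362431 + 547335 = -625/8362431 + 547335 = 4577051170760/8362431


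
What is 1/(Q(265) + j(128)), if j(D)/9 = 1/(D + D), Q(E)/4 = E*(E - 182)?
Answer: 256/22522889 ≈ 1.1366e-5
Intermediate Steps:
Q(E) = 4*E*(-182 + E) (Q(E) = 4*(E*(E - 182)) = 4*(E*(-182 + E)) = 4*E*(-182 + E))
j(D) = 9/(2*D) (j(D) = 9/(D + D) = 9/((2*D)) = 9*(1/(2*D)) = 9/(2*D))
1/(Q(265) + j(128)) = 1/(4*265*(-182 + 265) + (9/2)/128) = 1/(4*265*83 + (9/2)*(1/128)) = 1/(87980 + 9/256) = 1/(22522889/256) = 256/22522889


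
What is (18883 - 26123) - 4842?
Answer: -12082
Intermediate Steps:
(18883 - 26123) - 4842 = -7240 - 4842 = -12082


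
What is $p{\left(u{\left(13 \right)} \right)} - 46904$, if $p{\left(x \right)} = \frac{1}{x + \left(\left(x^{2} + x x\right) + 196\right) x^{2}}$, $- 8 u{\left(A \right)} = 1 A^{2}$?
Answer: $- \frac{46661133384248}{994822049} \approx -46904.0$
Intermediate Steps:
$u{\left(A \right)} = - \frac{A^{2}}{8}$ ($u{\left(A \right)} = - \frac{1 A^{2}}{8} = - \frac{A^{2}}{8}$)
$p{\left(x \right)} = \frac{1}{x + x^{2} \left(196 + 2 x^{2}\right)}$ ($p{\left(x \right)} = \frac{1}{x + \left(\left(x^{2} + x^{2}\right) + 196\right) x^{2}} = \frac{1}{x + \left(2 x^{2} + 196\right) x^{2}} = \frac{1}{x + \left(196 + 2 x^{2}\right) x^{2}} = \frac{1}{x + x^{2} \left(196 + 2 x^{2}\right)}$)
$p{\left(u{\left(13 \right)} \right)} - 46904 = \frac{1}{- \frac{13^{2}}{8} \left(1 + 2 \left(- \frac{13^{2}}{8}\right)^{3} + 196 \left(- \frac{13^{2}}{8}\right)\right)} - 46904 = \frac{1}{\left(- \frac{1}{8}\right) 169 \left(1 + 2 \left(\left(- \frac{1}{8}\right) 169\right)^{3} + 196 \left(\left(- \frac{1}{8}\right) 169\right)\right)} - 46904 = \frac{1}{\left(- \frac{169}{8}\right) \left(1 + 2 \left(- \frac{169}{8}\right)^{3} + 196 \left(- \frac{169}{8}\right)\right)} - 46904 = - \frac{8}{169 \left(1 + 2 \left(- \frac{4826809}{512}\right) - \frac{8281}{2}\right)} - 46904 = - \frac{8}{169 \left(1 - \frac{4826809}{256} - \frac{8281}{2}\right)} - 46904 = - \frac{8}{169 \left(- \frac{5886521}{256}\right)} - 46904 = \left(- \frac{8}{169}\right) \left(- \frac{256}{5886521}\right) - 46904 = \frac{2048}{994822049} - 46904 = - \frac{46661133384248}{994822049}$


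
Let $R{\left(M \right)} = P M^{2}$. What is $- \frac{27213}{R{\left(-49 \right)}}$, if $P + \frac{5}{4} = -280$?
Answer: $\frac{36284}{900375} \approx 0.040299$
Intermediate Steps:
$P = - \frac{1125}{4}$ ($P = - \frac{5}{4} - 280 = - \frac{1125}{4} \approx -281.25$)
$R{\left(M \right)} = - \frac{1125 M^{2}}{4}$
$- \frac{27213}{R{\left(-49 \right)}} = - \frac{27213}{\left(- \frac{1125}{4}\right) \left(-49\right)^{2}} = - \frac{27213}{\left(- \frac{1125}{4}\right) 2401} = - \frac{27213}{- \frac{2701125}{4}} = \left(-27213\right) \left(- \frac{4}{2701125}\right) = \frac{36284}{900375}$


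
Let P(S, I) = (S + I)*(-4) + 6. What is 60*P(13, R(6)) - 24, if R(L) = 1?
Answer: -3024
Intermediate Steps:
P(S, I) = 6 - 4*I - 4*S (P(S, I) = (I + S)*(-4) + 6 = (-4*I - 4*S) + 6 = 6 - 4*I - 4*S)
60*P(13, R(6)) - 24 = 60*(6 - 4*1 - 4*13) - 24 = 60*(6 - 4 - 52) - 24 = 60*(-50) - 24 = -3000 - 24 = -3024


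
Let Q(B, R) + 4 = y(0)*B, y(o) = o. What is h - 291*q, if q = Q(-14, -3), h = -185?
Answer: 979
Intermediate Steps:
Q(B, R) = -4 (Q(B, R) = -4 + 0*B = -4 + 0 = -4)
q = -4
h - 291*q = -185 - 291*(-4) = -185 + 1164 = 979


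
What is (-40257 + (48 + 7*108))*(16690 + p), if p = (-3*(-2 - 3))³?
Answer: -791624445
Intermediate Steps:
p = 3375 (p = (-3*(-5))³ = 15³ = 3375)
(-40257 + (48 + 7*108))*(16690 + p) = (-40257 + (48 + 7*108))*(16690 + 3375) = (-40257 + (48 + 756))*20065 = (-40257 + 804)*20065 = -39453*20065 = -791624445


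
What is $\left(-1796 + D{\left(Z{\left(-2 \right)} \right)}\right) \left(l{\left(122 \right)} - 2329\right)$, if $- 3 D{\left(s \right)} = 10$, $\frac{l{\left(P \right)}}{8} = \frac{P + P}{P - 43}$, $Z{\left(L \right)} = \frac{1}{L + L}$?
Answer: $\frac{982646522}{237} \approx 4.1462 \cdot 10^{6}$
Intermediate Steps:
$Z{\left(L \right)} = \frac{1}{2 L}$
$l{\left(P \right)} = \frac{16 P}{-43 + P}$ ($l{\left(P \right)} = 8 \frac{P + P}{P - 43} = 8 \frac{2 P}{-43 + P} = \frac{16 P}{-43 + P}$)
$D{\left(s \right)} = - \frac{10}{3}$ ($D{\left(s \right)} = \left(- \frac{1}{3}\right) 10 = - \frac{10}{3}$)
$\left(-1796 + D{\left(Z{\left(-2 \right)} \right)}\right) \left(l{\left(122 \right)} - 2329\right) = \left(-1796 - \frac{10}{3}\right) \left(16 \cdot 122 \frac{1}{-43 + 122} - 2329\right) = - \frac{5398 \left(16 \cdot 122 \cdot \frac{1}{79} - 2329\right)}{3} = - \frac{5398 \left(\frac{1952}{79} - 2329\right)}{3} = \left(- \frac{5398}{3}\right) \left(- \frac{182039}{79}\right) = \frac{982646522}{237}$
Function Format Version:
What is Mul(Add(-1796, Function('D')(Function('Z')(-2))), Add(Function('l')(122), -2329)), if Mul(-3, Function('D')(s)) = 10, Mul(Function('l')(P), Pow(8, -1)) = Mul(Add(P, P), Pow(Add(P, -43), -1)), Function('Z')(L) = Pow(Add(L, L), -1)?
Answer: Rational(982646522, 237) ≈ 4.1462e+6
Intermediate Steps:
Function('Z')(L) = Mul(Rational(1, 2), Pow(L, -1)) (Function('Z')(L) = Pow(Mul(2, L), -1) = Mul(Rational(1, 2), Pow(L, -1)))
Function('l')(P) = Mul(16, P, Pow(Add(-43, P), -1)) (Function('l')(P) = Mul(8, Mul(Add(P, P), Pow(Add(P, -43), -1))) = Mul(8, Mul(Mul(2, P), Pow(Add(-43, P), -1))) = Mul(8, Mul(2, P, Pow(Add(-43, P), -1))) = Mul(16, P, Pow(Add(-43, P), -1)))
Function('D')(s) = Rational(-10, 3) (Function('D')(s) = Mul(Rational(-1, 3), 10) = Rational(-10, 3))
Mul(Add(-1796, Function('D')(Function('Z')(-2))), Add(Function('l')(122), -2329)) = Mul(Add(-1796, Rational(-10, 3)), Add(Mul(16, 122, Pow(Add(-43, 122), -1)), -2329)) = Mul(Rational(-5398, 3), Add(Mul(16, 122, Pow(79, -1)), -2329)) = Mul(Rational(-5398, 3), Add(Mul(16, 122, Rational(1, 79)), -2329)) = Mul(Rational(-5398, 3), Add(Rational(1952, 79), -2329)) = Mul(Rational(-5398, 3), Rational(-182039, 79)) = Rational(982646522, 237)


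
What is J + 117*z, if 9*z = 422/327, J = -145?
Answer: -41929/327 ≈ -128.22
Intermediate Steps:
z = 422/2943 (z = (422/327)/9 = (422*(1/327))/9 = (1/9)*(422/327) = 422/2943 ≈ 0.14339)
J + 117*z = -145 + 117*(422/2943) = -145 + 5486/327 = -41929/327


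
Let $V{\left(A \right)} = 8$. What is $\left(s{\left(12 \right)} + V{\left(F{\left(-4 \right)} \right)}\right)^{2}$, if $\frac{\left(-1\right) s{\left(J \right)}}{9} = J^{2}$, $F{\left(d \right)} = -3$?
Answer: $1658944$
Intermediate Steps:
$s{\left(J \right)} = - 9 J^{2}$
$\left(s{\left(12 \right)} + V{\left(F{\left(-4 \right)} \right)}\right)^{2} = \left(- 9 \cdot 12^{2} + 8\right)^{2} = \left(\left(-9\right) 144 + 8\right)^{2} = \left(-1296 + 8\right)^{2} = \left(-1288\right)^{2} = 1658944$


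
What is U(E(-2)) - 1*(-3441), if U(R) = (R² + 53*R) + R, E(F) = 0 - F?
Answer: 3553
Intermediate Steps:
E(F) = -F
U(R) = R² + 54*R
U(E(-2)) - 1*(-3441) = (-1*(-2))*(54 - 1*(-2)) - 1*(-3441) = 2*(54 + 2) + 3441 = 2*56 + 3441 = 112 + 3441 = 3553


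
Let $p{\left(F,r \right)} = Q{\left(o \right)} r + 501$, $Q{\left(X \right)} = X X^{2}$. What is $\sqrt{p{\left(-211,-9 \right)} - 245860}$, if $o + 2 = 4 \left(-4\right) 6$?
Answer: $\sqrt{8225369} \approx 2868.0$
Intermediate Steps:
$o = -98$ ($o = -2 + 4 \left(-4\right) 6 = -2 - 96 = -98$)
$Q{\left(X \right)} = X^{3}$
$p{\left(F,r \right)} = 501 - 941192 r$ ($p{\left(F,r \right)} = \left(-98\right)^{3} r + 501 = - 941192 r + 501 = 501 - 941192 r$)
$\sqrt{p{\left(-211,-9 \right)} - 245860} = \sqrt{\left(501 - -8470728\right) - 245860} = \sqrt{\left(501 + 8470728\right) - 245860} = \sqrt{8471229 - 245860} = \sqrt{8225369}$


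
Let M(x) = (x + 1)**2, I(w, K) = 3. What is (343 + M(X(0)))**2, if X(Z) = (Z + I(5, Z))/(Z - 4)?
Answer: 30129121/256 ≈ 1.1769e+5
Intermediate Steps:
X(Z) = (3 + Z)/(-4 + Z) (X(Z) = (Z + 3)/(Z - 4) = (3 + Z)/(-4 + Z))
M(x) = (1 + x)**2
(343 + M(X(0)))**2 = (343 + (1 + (3 + 0)/(-4 + 0))**2)**2 = (343 + (1 + 3/(-4))**2)**2 = (343 + (1 - 1/4*3)**2)**2 = (343 + (1 - 3/4)**2)**2 = (343 + (1/4)**2)**2 = (343 + 1/16)**2 = (5489/16)**2 = 30129121/256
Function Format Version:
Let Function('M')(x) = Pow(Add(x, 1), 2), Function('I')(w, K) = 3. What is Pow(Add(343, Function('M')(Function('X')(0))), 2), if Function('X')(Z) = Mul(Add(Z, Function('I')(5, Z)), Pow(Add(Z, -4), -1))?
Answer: Rational(30129121, 256) ≈ 1.1769e+5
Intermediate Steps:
Function('X')(Z) = Mul(Pow(Add(-4, Z), -1), Add(3, Z)) (Function('X')(Z) = Mul(Add(Z, 3), Pow(Add(Z, -4), -1)) = Mul(Add(3, Z), Pow(Add(-4, Z), -1)) = Mul(Pow(Add(-4, Z), -1), Add(3, Z)))
Function('M')(x) = Pow(Add(1, x), 2)
Pow(Add(343, Function('M')(Function('X')(0))), 2) = Pow(Add(343, Pow(Add(1, Mul(Pow(Add(-4, 0), -1), Add(3, 0))), 2)), 2) = Pow(Add(343, Pow(Add(1, Mul(Pow(-4, -1), 3)), 2)), 2) = Pow(Add(343, Pow(Add(1, Mul(Rational(-1, 4), 3)), 2)), 2) = Pow(Add(343, Pow(Add(1, Rational(-3, 4)), 2)), 2) = Pow(Add(343, Pow(Rational(1, 4), 2)), 2) = Pow(Add(343, Rational(1, 16)), 2) = Pow(Rational(5489, 16), 2) = Rational(30129121, 256)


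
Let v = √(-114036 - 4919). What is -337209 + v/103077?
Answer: -337209 + I*√118955/103077 ≈ -3.3721e+5 + 0.003346*I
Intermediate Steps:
v = I*√118955 (v = √(-118955) = I*√118955 ≈ 344.9*I)
-337209 + v/103077 = -337209 + (I*√118955)/103077 = -337209 + (I*√118955)*(1/103077) = -337209 + I*√118955/103077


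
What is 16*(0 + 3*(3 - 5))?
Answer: -96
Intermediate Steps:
16*(0 + 3*(3 - 5)) = 16*(0 + 3*(-2)) = 16*(0 - 6) = 16*(-6) = -96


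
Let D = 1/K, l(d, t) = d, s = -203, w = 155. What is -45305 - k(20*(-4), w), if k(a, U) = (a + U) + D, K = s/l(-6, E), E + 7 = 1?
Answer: -9212146/203 ≈ -45380.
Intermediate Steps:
E = -6 (E = -7 + 1 = -6)
K = 203/6 (K = -203/(-6) = -203*(-⅙) = 203/6 ≈ 33.833)
D = 6/203 (D = 1/(203/6) = 6/203 ≈ 0.029557)
k(a, U) = 6/203 + U + a (k(a, U) = (a + U) + 6/203 = (U + a) + 6/203 = 6/203 + U + a)
-45305 - k(20*(-4), w) = -45305 - (6/203 + 155 + 20*(-4)) = -45305 - (6/203 + 155 - 80) = -45305 - 1*15231/203 = -45305 - 15231/203 = -9212146/203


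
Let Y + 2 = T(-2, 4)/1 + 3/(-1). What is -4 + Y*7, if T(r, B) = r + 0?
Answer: -53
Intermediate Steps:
T(r, B) = r
Y = -7 (Y = -2 + (-2/1 + 3/(-1)) = -2 + (-2*1 + 3*(-1)) = -2 + (-2 - 3) = -2 - 5 = -7)
-4 + Y*7 = -4 - 7*7 = -4 - 49 = -53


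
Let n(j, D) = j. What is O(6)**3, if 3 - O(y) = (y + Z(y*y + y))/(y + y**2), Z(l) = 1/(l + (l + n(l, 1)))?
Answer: 3455963930159/148203857088 ≈ 23.319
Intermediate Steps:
Z(l) = 1/(3*l) (Z(l) = 1/(l + (l + l)) = 1/(l + 2*l) = 1/(3*l))
O(y) = 3 - (y + 1/(3*(y + y**2)))/(y + y**2) (O(y) = 3 - (y + 1/(3*(y*y + y)))/(y + y**2) = 3 - (y + 1/(3*(y**2 + y)))/(y + y**2) = 3 - (y + 1/(3*(y + y**2)))/(y + y**2))
O(6)**3 = ((-1/3 + 6**2*(1 + 6)*(2 + 3*6))/(6**2*(1 + 6)**2))**3 = ((1/36)*(-1/3 + 36*7*(2 + 18))/7**2)**3 = ((1/36)*(1/49)*(-1/3 + 36*7*20))**3 = ((1/36)*(1/49)*(-1/3 + 5040))**3 = ((1/36)*(1/49)*(15119/3))**3 = (15119/5292)**3 = 3455963930159/148203857088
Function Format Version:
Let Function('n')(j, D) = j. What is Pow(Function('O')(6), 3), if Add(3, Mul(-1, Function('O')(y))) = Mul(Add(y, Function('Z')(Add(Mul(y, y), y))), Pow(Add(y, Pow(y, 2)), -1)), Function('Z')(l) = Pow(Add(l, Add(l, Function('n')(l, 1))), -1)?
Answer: Rational(3455963930159, 148203857088) ≈ 23.319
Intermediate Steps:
Function('Z')(l) = Mul(Rational(1, 3), Pow(l, -1)) (Function('Z')(l) = Pow(Add(l, Add(l, l)), -1) = Pow(Add(l, Mul(2, l)), -1) = Pow(Mul(3, l), -1) = Mul(Rational(1, 3), Pow(l, -1)))
Function('O')(y) = Add(3, Mul(-1, Pow(Add(y, Pow(y, 2)), -1), Add(y, Mul(Rational(1, 3), Pow(Add(y, Pow(y, 2)), -1))))) (Function('O')(y) = Add(3, Mul(-1, Mul(Add(y, Mul(Rational(1, 3), Pow(Add(Mul(y, y), y), -1))), Pow(Add(y, Pow(y, 2)), -1)))) = Add(3, Mul(-1, Mul(Add(y, Mul(Rational(1, 3), Pow(Add(Pow(y, 2), y), -1))), Pow(Add(y, Pow(y, 2)), -1)))) = Add(3, Mul(-1, Mul(Add(y, Mul(Rational(1, 3), Pow(Add(y, Pow(y, 2)), -1))), Pow(Add(y, Pow(y, 2)), -1)))) = Add(3, Mul(-1, Mul(Pow(Add(y, Pow(y, 2)), -1), Add(y, Mul(Rational(1, 3), Pow(Add(y, Pow(y, 2)), -1)))))) = Add(3, Mul(-1, Pow(Add(y, Pow(y, 2)), -1), Add(y, Mul(Rational(1, 3), Pow(Add(y, Pow(y, 2)), -1))))))
Pow(Function('O')(6), 3) = Pow(Mul(Pow(6, -2), Pow(Add(1, 6), -2), Add(Rational(-1, 3), Mul(Pow(6, 2), Add(1, 6), Add(2, Mul(3, 6))))), 3) = Pow(Mul(Rational(1, 36), Pow(7, -2), Add(Rational(-1, 3), Mul(36, 7, Add(2, 18)))), 3) = Pow(Mul(Rational(1, 36), Rational(1, 49), Add(Rational(-1, 3), Mul(36, 7, 20))), 3) = Pow(Mul(Rational(1, 36), Rational(1, 49), Add(Rational(-1, 3), 5040)), 3) = Pow(Mul(Rational(1, 36), Rational(1, 49), Rational(15119, 3)), 3) = Pow(Rational(15119, 5292), 3) = Rational(3455963930159, 148203857088)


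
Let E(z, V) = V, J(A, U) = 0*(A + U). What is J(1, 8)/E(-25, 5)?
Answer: 0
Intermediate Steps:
J(A, U) = 0
J(1, 8)/E(-25, 5) = 0/5 = 0*(⅕) = 0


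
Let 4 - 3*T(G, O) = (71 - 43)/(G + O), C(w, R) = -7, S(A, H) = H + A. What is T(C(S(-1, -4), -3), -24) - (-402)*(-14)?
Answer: -523252/93 ≈ -5626.4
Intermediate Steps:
S(A, H) = A + H
T(G, O) = 4/3 - 28/(3*(G + O)) (T(G, O) = 4/3 - (71 - 43)/(3*(G + O)) = 4/3 - 28/(3*(G + O)))
T(C(S(-1, -4), -3), -24) - (-402)*(-14) = 4*(-7 - 7 - 24)/(3*(-7 - 24)) - (-402)*(-14) = (4/3)*(-38)/(-31) - 1*5628 = (4/3)*(-1/31)*(-38) - 5628 = 152/93 - 5628 = -523252/93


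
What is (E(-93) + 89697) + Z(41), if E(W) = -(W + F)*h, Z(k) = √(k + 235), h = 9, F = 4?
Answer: 90498 + 2*√69 ≈ 90515.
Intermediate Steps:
Z(k) = √(235 + k)
E(W) = -36 - 9*W (E(W) = -(W + 4)*9 = -(4 + W)*9 = -(36 + 9*W) = -36 - 9*W)
(E(-93) + 89697) + Z(41) = ((-36 - 9*(-93)) + 89697) + √(235 + 41) = ((-36 + 837) + 89697) + √276 = (801 + 89697) + 2*√69 = 90498 + 2*√69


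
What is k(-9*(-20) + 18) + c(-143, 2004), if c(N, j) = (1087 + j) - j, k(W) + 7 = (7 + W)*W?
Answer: 41670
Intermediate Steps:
k(W) = -7 + W*(7 + W) (k(W) = -7 + (7 + W)*W = -7 + W*(7 + W))
c(N, j) = 1087
k(-9*(-20) + 18) + c(-143, 2004) = (-7 + (-9*(-20) + 18)² + 7*(-9*(-20) + 18)) + 1087 = (-7 + (180 + 18)² + 7*(180 + 18)) + 1087 = (-7 + 198² + 7*198) + 1087 = (-7 + 39204 + 1386) + 1087 = 40583 + 1087 = 41670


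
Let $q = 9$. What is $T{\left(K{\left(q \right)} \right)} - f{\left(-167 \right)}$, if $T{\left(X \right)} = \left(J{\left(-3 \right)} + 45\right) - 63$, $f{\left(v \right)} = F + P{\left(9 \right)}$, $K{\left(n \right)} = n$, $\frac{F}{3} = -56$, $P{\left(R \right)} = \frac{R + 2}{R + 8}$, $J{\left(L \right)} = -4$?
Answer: $\frac{2471}{17} \approx 145.35$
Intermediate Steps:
$P{\left(R \right)} = \frac{2 + R}{8 + R}$
$F = -168$ ($F = 3 \left(-56\right) = -168$)
$f{\left(v \right)} = - \frac{2845}{17}$ ($f{\left(v \right)} = -168 + \frac{2 + 9}{8 + 9} = -168 + \frac{1}{17} \cdot 11 = -168 + \frac{11}{17} = - \frac{2845}{17}$)
$T{\left(X \right)} = -22$ ($T{\left(X \right)} = \left(-4 + 45\right) - 63 = 41 - 63 = -22$)
$T{\left(K{\left(q \right)} \right)} - f{\left(-167 \right)} = -22 - - \frac{2845}{17} = -22 + \frac{2845}{17} = \frac{2471}{17}$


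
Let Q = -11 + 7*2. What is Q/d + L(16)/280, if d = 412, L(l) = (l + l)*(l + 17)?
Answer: 54489/14420 ≈ 3.7787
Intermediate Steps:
L(l) = 2*l*(17 + l) (L(l) = (2*l)*(17 + l) = 2*l*(17 + l))
Q = 3 (Q = -11 + 14 = 3)
Q/d + L(16)/280 = 3/412 + (2*16*(17 + 16))/280 = 3*(1/412) + (2*16*33)*(1/280) = 3/412 + 1056*(1/280) = 3/412 + 132/35 = 54489/14420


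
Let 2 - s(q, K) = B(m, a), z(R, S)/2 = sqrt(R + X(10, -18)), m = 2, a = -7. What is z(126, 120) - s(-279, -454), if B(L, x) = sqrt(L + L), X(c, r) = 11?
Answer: 2*sqrt(137) ≈ 23.409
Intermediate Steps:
z(R, S) = 2*sqrt(11 + R) (z(R, S) = 2*sqrt(R + 11) = 2*sqrt(11 + R))
B(L, x) = sqrt(2)*sqrt(L) (B(L, x) = sqrt(2*L) = sqrt(2)*sqrt(L))
s(q, K) = 0 (s(q, K) = 2 - sqrt(2)*sqrt(2) = 2 - 1*2 = 2 - 2 = 0)
z(126, 120) - s(-279, -454) = 2*sqrt(11 + 126) - 1*0 = 2*sqrt(137) + 0 = 2*sqrt(137)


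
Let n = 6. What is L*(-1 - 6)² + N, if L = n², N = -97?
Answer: 1667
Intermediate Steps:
L = 36 (L = 6² = 36)
L*(-1 - 6)² + N = 36*(-1 - 6)² - 97 = 36*(-7)² - 97 = 36*49 - 97 = 1764 - 97 = 1667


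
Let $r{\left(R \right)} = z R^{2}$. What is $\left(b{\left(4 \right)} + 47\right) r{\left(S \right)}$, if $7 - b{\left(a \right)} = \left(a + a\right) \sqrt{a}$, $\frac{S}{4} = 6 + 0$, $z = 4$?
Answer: $87552$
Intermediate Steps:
$S = 24$ ($S = 4 \left(6 + 0\right) = 4 \cdot 6 = 24$)
$b{\left(a \right)} = 7 - 2 a^{\frac{3}{2}}$ ($b{\left(a \right)} = 7 - \left(a + a\right) \sqrt{a} = 7 - 2 a \sqrt{a} = 7 - 2 a^{\frac{3}{2}}$)
$r{\left(R \right)} = 4 R^{2}$
$\left(b{\left(4 \right)} + 47\right) r{\left(S \right)} = \left(\left(7 - 2 \cdot 4^{\frac{3}{2}}\right) + 47\right) 4 \cdot 24^{2} = \left(\left(7 - 16\right) + 47\right) 4 \cdot 576 = \left(\left(7 - 16\right) + 47\right) 2304 = \left(-9 + 47\right) 2304 = 38 \cdot 2304 = 87552$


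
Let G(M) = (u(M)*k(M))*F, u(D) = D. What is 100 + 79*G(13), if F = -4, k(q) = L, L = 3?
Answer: -12224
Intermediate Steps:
k(q) = 3
G(M) = -12*M (G(M) = (M*3)*(-4) = (3*M)*(-4) = -12*M)
100 + 79*G(13) = 100 + 79*(-12*13) = 100 + 79*(-156) = 100 - 12324 = -12224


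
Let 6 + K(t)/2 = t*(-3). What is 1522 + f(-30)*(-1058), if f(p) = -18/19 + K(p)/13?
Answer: -2753630/247 ≈ -11148.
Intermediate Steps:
K(t) = -12 - 6*t (K(t) = -12 + 2*(t*(-3)) = -12 + 2*(-3*t) = -12 - 6*t)
f(p) = -462/247 - 6*p/13 (f(p) = -18/19 + (-12 - 6*p)/13 = -18*1/19 + (-12 - 6*p)*(1/13) = -18/19 + (-12/13 - 6*p/13) = -462/247 - 6*p/13)
1522 + f(-30)*(-1058) = 1522 + (-462/247 - 6/13*(-30))*(-1058) = 1522 + (-462/247 + 180/13)*(-1058) = 1522 + (2958/247)*(-1058) = 1522 - 3129564/247 = -2753630/247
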